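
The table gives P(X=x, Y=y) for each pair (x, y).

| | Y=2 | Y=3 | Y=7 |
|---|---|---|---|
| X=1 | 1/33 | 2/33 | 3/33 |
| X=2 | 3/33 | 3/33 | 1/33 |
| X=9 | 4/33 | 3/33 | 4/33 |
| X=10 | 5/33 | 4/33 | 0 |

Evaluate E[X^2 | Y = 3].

219/4

P(Y = 3) = 4/11.
Σ X^2·P over the event = 1·(2/33) + 4·(3/33) + 81·(3/33) + 100·(4/33) = 219/11.
E[X^2 | Y = 3] = (219/11) / (4/11) = 219/4.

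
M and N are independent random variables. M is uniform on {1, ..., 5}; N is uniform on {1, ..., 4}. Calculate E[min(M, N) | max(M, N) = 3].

P(max(M, N) = 3) = 1/4.
Summing min(M,N)·P(x,y) over outcomes with max(M, N) = 3 gives 9/20.
E[min(M, N) | max(M, N) = 3] = (9/20) / (1/4) = 9/5.

9/5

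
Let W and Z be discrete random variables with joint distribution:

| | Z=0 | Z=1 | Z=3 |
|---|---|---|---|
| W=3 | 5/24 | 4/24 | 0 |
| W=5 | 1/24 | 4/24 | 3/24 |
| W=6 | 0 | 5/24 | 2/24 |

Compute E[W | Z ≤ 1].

P(Z ≤ 1) = 19/24.
Σ W·P over the event = 3·(5/24) + 3·(4/24) + 5·(1/24) + 5·(4/24) + 6·(5/24) = 41/12.
E[W | Z ≤ 1] = (41/12) / (19/24) = 82/19.

82/19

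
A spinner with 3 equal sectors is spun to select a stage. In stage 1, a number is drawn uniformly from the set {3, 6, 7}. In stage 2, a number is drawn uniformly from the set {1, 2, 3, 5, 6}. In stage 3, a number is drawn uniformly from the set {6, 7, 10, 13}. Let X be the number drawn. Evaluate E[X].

E[X | stage 1] = (3+6+7)/3 = 16/3.
E[X | stage 2] = (1+2+3+5+6)/5 = 17/5.
E[X | stage 3] = (6+7+10+13)/4 = 9.
E[X] = (1/3)·(16/3) + (1/3)·(17/5) + (1/3)·(9) = 266/45.

266/45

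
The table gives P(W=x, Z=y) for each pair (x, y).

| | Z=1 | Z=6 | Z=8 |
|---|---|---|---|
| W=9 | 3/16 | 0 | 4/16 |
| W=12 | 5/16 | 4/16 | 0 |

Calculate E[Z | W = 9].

5

P(W = 9) = 7/16.
Σ Z·P over the event = 1·(3/16) + 8·(4/16) = 35/16.
E[Z | W = 9] = (35/16) / (7/16) = 5.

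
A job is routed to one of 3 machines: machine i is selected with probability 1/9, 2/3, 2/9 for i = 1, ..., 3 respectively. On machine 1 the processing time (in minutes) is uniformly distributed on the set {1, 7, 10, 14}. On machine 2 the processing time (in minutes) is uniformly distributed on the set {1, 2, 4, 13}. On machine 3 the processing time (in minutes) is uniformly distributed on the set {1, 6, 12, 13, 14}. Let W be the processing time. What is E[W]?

E[W | machine 1] = (1+7+10+14)/4 = 8.
E[W | machine 2] = (1+2+4+13)/4 = 5.
E[W | machine 3] = (1+6+12+13+14)/5 = 46/5.
E[W] = (1/9)·(8) + (2/3)·(5) + (2/9)·(46/5) = 94/15.

94/15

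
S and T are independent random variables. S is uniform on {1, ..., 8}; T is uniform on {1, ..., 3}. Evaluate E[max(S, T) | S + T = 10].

Outcomes with S + T = 10: (7,3), (8,2), each with probability 1/24.
E[max(S, T) | S + T = 10] = (7 + 8) / 2 = 15/2.

15/2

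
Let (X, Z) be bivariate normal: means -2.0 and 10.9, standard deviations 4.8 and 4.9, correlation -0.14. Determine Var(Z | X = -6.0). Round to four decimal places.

The conditional variance in a bivariate normal is σ_Z²(1 − ρ²), independent of x.
Var(Z | X=-6.0) = (4.9)²·(1 − (-0.14)²) = 24.01·0.9804 = 23.5394.

23.5394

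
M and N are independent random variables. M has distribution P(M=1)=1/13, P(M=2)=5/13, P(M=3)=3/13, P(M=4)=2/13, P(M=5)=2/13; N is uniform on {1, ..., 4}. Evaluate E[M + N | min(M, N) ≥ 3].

P(min(M, N) ≥ 3) = 7/26.
Summing (M+N)·P(x,y) over outcomes with min(M, N) ≥ 3 gives 103/52.
E[M + N | min(M, N) ≥ 3] = (103/52) / (7/26) = 103/14.

103/14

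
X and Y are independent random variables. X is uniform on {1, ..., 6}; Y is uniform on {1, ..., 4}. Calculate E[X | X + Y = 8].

5

P(X + Y = 8) = 1/8.
Summing X·P(x,y) over outcomes with X + Y = 8 gives 5/8.
E[X | X + Y = 8] = (5/8) / (1/8) = 5.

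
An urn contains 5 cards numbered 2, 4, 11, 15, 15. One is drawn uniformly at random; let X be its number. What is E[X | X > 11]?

P(X > 11) = 2/5.
Σ over the event: 15·2/5 = 6.
E[X | X > 11] = (6) / (2/5) = 15.

15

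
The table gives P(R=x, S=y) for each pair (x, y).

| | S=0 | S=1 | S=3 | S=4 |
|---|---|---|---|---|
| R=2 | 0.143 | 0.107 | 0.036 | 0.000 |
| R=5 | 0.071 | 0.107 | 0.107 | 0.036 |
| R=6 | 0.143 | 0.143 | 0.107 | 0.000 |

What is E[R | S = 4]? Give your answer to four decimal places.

5.0000

P(S = 4) = 0.036.
Σ R·P over the event = 5·(0.036) = 0.180.
E[R | S = 4] = (0.180) / (0.036) = 5.0000.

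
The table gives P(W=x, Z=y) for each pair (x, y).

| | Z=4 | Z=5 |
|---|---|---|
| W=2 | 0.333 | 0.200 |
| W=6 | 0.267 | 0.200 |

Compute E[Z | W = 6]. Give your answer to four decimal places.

4.4283

P(W = 6) = 0.467.
Σ Z·P over the event = 4·(0.267) + 5·(0.200) = 2.068.
E[Z | W = 6] = (2.068) / (0.467) = 4.4283.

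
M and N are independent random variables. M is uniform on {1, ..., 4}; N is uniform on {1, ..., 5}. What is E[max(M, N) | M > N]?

Outcomes with M > N: (2,1), (3,1), (3,2), (4,1), (4,2), (4,3), each with probability 1/20.
E[max(M, N) | M > N] = (2 + 3 + 3 + 4 + 4 + 4) / 6 = 10/3.

10/3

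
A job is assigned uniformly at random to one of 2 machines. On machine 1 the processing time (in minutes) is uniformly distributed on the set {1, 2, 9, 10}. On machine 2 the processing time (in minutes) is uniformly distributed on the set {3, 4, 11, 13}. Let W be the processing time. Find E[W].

53/8

E[W | machine 1] = (1+2+9+10)/4 = 11/2.
E[W | machine 2] = (3+4+11+13)/4 = 31/4.
By the law of total expectation,
E[W] = (1/2)·(11/2) + (1/2)·(31/4) = 53/8.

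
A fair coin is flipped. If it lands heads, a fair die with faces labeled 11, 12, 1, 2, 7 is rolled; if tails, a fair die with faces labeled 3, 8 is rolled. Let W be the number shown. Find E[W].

E[W | heads] = (11+12+1+2+7)/5 = 33/5.
E[W | tails] = (3+8)/2 = 11/2.
E[W] = (1/2)·(33/5) + (1/2)·(11/2) = 121/20.

121/20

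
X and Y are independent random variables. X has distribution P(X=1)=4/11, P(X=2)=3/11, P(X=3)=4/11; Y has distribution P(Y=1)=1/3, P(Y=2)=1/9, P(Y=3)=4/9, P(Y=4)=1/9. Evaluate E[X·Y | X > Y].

78/25

P(X > Y) = 25/99.
Summing XY·P(x,y) over outcomes with X > Y gives 26/33.
E[X·Y | X > Y] = (26/33) / (25/99) = 78/25.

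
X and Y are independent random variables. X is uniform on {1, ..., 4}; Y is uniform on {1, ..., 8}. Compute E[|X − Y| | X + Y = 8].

P(X + Y = 8) = 1/8.
Summing |X−Y|·P(x,y) over outcomes with X + Y = 8 gives 3/8.
E[|X − Y| | X + Y = 8] = (3/8) / (1/8) = 3.

3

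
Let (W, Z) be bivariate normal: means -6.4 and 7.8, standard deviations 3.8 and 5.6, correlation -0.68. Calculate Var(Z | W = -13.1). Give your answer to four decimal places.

16.8591

The conditional variance in a bivariate normal is σ_Z²(1 − ρ²), independent of x.
Var(Z | W=-13.1) = (5.6)²·(1 − (-0.68)²) = 31.36·0.5376 = 16.8591.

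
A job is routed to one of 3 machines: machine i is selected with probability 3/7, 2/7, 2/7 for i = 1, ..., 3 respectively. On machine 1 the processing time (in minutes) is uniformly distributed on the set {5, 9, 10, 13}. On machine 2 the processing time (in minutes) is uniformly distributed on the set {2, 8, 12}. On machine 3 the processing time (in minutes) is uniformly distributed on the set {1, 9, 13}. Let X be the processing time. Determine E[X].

E[X | machine 1] = (5+9+10+13)/4 = 37/4.
E[X | machine 2] = (2+8+12)/3 = 22/3.
E[X | machine 3] = (1+9+13)/3 = 23/3.
E[X] = (3/7)·(37/4) + (2/7)·(22/3) + (2/7)·(23/3) = 33/4.

33/4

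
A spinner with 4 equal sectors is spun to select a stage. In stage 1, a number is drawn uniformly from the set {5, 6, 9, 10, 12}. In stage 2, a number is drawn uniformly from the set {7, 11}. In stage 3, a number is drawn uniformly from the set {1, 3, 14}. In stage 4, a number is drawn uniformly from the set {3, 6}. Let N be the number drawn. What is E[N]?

279/40

E[N | stage 1] = (5+6+9+10+12)/5 = 42/5.
E[N | stage 2] = (7+11)/2 = 9.
E[N | stage 3] = (1+3+14)/3 = 6.
E[N | stage 4] = (3+6)/2 = 9/2.
E[N] = (1/4)·(42/5) + (1/4)·(9) + (1/4)·(6) + (1/4)·(9/2) = 279/40.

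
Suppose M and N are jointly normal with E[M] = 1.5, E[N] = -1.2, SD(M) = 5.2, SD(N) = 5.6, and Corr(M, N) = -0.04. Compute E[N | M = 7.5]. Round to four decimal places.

-1.4585

The regression of N on M has slope ρ·σ_N/σ_M and passes through (μ_M, μ_N).
E[N | M=7.5] = -1.2 + (-0.04)·(5.6/5.2)·(7.5 − (1.5)) = -1.2 + (-0.043077)·(6) = -1.4585.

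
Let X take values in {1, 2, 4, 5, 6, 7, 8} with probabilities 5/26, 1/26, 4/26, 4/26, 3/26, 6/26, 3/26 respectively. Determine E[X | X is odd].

67/15

P(X is odd) = 15/26.
Σ over the event: 1·5/26 + 5·2/13 + 7·3/13 = 67/26.
E[X | X is odd] = (67/26) / (15/26) = 67/15.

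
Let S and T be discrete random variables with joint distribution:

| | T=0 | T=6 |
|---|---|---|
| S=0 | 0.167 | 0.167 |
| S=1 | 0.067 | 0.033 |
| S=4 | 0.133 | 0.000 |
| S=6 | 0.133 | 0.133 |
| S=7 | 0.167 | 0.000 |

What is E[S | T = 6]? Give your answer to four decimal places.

P(T = 6) = 0.333.
Σ S·P over the event = 0·(0.167) + 1·(0.033) + 6·(0.133) = 0.831.
E[S | T = 6] = (0.831) / (0.333) = 2.4955.

2.4955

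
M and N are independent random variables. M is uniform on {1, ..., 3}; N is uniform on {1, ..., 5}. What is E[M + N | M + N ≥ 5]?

55/9

Outcomes with M + N ≥ 5: (1,4), (1,5), (2,3), (2,4), (2,5), (3,2), (3,3), (3,4), (3,5), each with probability 1/15.
E[M + N | M + N ≥ 5] = (5 + 6 + 5 + 6 + 7 + 5 + 6 + 7 + 8) / 9 = 55/9.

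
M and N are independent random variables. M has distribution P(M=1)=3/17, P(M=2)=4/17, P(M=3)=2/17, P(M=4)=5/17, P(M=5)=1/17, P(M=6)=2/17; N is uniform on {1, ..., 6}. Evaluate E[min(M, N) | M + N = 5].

10/7

P(M + N = 5) = 7/51.
Summing min(M,N)·P(x,y) over outcomes with M + N = 5 gives 10/51.
E[min(M, N) | M + N = 5] = (10/51) / (7/51) = 10/7.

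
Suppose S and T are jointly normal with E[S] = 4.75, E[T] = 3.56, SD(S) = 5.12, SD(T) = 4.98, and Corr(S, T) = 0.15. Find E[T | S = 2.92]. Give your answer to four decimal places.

3.2930

For a bivariate normal, E[T | S=x] = μ_T + ρ·(σ_T/σ_S)·(x − μ_S).
E[T | S=2.92] = 3.56 + (0.15)·(4.98/5.12)·(2.92 − (4.75)) = 3.56 + (0.1459)·(-1.83) = 3.2930.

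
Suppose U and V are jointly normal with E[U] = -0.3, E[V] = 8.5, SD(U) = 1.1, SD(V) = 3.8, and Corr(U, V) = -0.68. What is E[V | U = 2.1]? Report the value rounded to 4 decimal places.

E[V | U=x] = μ_V + ρ(σ_V/σ_U)(x − μ_U) for jointly normal variables.
E[V | U=2.1] = 8.5 + (-0.68)·(3.8/1.1)·(2.1 − (-0.3)) = 8.5 + (-2.3491)·(2.4) = 2.8622.

2.8622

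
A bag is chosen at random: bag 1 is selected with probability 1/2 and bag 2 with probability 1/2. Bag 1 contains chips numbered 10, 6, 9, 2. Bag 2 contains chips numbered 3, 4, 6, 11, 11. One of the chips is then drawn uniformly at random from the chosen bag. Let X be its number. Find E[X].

55/8

E[X | bag 1] = (10+6+9+2)/4 = 27/4.
E[X | bag 2] = (3+4+6+11+11)/5 = 7.
E[X] = (1/2)·(27/4) + (1/2)·(7) = 55/8.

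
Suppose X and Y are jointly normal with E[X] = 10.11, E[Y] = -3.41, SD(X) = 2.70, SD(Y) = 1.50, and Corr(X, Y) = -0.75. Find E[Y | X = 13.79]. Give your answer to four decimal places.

-4.9433

For a bivariate normal, E[Y | X=x] = μ_Y + ρ·(σ_Y/σ_X)·(x − μ_X).
E[Y | X=13.79] = -3.41 + (-0.75)·(1.50/2.70)·(13.79 − (10.11)) = -3.41 + (-0.41667)·(3.68) = -4.9433.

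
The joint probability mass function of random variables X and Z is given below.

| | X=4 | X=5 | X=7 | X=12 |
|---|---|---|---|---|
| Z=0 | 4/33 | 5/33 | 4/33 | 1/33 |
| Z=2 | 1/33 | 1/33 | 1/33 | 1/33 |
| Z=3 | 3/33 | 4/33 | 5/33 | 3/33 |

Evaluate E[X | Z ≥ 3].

103/15

P(Z ≥ 3) = 5/11.
Σ X·P over the event = 4·(3/33) + 5·(4/33) + 7·(5/33) + 12·(3/33) = 103/33.
E[X | Z ≥ 3] = (103/33) / (5/11) = 103/15.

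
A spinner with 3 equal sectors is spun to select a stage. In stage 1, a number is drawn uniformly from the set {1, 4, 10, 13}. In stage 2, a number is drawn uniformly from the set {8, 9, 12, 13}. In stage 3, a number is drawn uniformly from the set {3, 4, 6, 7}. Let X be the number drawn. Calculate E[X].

15/2

E[X | stage 1] = (1+4+10+13)/4 = 7.
E[X | stage 2] = (8+9+12+13)/4 = 21/2.
E[X | stage 3] = (3+4+6+7)/4 = 5.
E[X] = (1/3)·(7) + (1/3)·(21/2) + (1/3)·(5) = 15/2.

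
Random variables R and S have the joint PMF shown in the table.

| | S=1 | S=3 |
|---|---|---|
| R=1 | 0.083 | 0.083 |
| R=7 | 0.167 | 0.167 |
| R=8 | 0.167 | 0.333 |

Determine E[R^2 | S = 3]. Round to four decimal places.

P(S = 3) = 0.583.
Σ R^2·P over the event = 1·(0.083) + 49·(0.167) + 64·(0.333) = 29.578.
E[R^2 | S = 3] = (29.578) / (0.583) = 50.7341.

50.7341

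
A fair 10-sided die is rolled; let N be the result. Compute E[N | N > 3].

7

Given N > 3, N is equally likely to be any of {4, 5, 6, 7, 8, 9, 10}.
E[N | N > 3] = (4 + 5 + 6 + 7 + 8 + 9 + 10) / 7 = 7.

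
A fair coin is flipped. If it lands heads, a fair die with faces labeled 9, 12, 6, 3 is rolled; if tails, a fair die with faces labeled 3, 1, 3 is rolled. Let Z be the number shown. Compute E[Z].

59/12

E[Z | heads] = (9+12+6+3)/4 = 15/2.
E[Z | tails] = (3+1+3)/3 = 7/3.
By the law of total expectation,
E[Z] = (1/2)·(15/2) + (1/2)·(7/3) = 59/12.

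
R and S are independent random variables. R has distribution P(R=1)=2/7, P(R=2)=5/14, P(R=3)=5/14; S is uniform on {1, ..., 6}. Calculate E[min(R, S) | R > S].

P(R > S) = 5/28.
Summing min(R,S)·P(x,y) over outcomes with R > S gives 5/21.
E[min(R, S) | R > S] = (5/21) / (5/28) = 4/3.

4/3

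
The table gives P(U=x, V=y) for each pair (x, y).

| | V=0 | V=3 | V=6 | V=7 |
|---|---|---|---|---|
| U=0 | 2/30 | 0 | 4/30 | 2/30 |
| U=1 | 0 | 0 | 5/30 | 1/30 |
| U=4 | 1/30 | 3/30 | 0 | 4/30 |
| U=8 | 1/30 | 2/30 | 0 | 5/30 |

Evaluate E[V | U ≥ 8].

41/8

P(U ≥ 8) = 4/15.
Σ V·P over the event = 0·(1/30) + 3·(2/30) + 7·(5/30) = 41/30.
E[V | U ≥ 8] = (41/30) / (4/15) = 41/8.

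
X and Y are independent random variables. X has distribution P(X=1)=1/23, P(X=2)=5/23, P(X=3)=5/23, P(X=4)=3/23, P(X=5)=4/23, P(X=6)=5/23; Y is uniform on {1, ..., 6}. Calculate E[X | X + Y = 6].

29/9

P(X + Y = 6) = 3/23.
Summing X·P(x,y) over outcomes with X + Y = 6 gives 29/69.
E[X | X + Y = 6] = (29/69) / (3/23) = 29/9.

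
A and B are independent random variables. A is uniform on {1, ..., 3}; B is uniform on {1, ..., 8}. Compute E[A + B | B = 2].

4

Outcomes with B = 2: (1,2), (2,2), (3,2), each with probability 1/24.
E[A + B | B = 2] = (3 + 4 + 5) / 3 = 4.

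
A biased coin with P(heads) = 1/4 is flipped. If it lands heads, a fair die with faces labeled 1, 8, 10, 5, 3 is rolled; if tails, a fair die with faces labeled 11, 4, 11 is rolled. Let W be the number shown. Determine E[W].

E[W | heads] = (1+8+10+5+3)/5 = 27/5.
E[W | tails] = (11+4+11)/3 = 26/3.
E[W] = (1/4)·(27/5) + (3/4)·(26/3) = 157/20.

157/20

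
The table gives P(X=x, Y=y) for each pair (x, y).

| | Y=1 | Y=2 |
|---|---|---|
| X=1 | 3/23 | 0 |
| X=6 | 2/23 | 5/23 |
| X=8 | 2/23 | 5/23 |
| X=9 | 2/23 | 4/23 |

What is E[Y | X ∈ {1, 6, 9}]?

25/16

P(X ∈ {1, 6, 9}) = 16/23.
Σ Y·P over the event = 1·(3/23) + 1·(2/23) + 2·(5/23) + 1·(2/23) + 2·(4/23) = 25/23.
E[Y | X ∈ {1, 6, 9}] = (25/23) / (16/23) = 25/16.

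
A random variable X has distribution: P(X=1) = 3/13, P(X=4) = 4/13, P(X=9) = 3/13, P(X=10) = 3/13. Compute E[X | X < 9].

P(X < 9) = 7/13.
Σ over the event: 1·3/13 + 4·4/13 = 19/13.
E[X | X < 9] = (19/13) / (7/13) = 19/7.

19/7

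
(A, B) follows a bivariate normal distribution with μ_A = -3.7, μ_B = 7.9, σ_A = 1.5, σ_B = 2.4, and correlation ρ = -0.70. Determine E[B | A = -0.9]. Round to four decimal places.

The regression of B on A has slope ρ·σ_B/σ_A and passes through (μ_A, μ_B).
E[B | A=-0.9] = 7.9 + (-0.70)·(2.4/1.5)·(-0.9 − (-3.7)) = 7.9 + (-1.12)·(2.8) = 4.7640.

4.7640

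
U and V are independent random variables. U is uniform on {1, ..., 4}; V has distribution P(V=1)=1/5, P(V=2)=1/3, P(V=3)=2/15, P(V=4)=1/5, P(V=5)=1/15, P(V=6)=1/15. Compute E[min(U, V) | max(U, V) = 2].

P(max(U, V) = 2) = 13/60.
Summing min(U,V)·P(x,y) over outcomes with max(U, V) = 2 gives 3/10.
E[min(U, V) | max(U, V) = 2] = (3/10) / (13/60) = 18/13.

18/13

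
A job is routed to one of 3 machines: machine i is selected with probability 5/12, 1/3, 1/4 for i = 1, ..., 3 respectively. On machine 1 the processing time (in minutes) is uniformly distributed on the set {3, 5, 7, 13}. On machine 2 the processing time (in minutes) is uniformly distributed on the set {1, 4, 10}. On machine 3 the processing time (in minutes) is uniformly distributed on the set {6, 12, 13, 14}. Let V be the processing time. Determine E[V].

E[V | machine 1] = (3+5+7+13)/4 = 7.
E[V | machine 2] = (1+4+10)/3 = 5.
E[V | machine 3] = (6+12+13+14)/4 = 45/4.
E[V] = (5/12)·(7) + (1/3)·(5) + (1/4)·(45/4) = 355/48.

355/48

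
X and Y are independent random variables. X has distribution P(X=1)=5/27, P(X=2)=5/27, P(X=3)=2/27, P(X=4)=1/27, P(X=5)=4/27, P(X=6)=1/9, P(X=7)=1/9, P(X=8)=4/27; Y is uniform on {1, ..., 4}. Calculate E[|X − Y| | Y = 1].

P(Y = 1) = 1/4.
Summing |X−Y|·P(x,y) over outcomes with Y = 1 gives 89/108.
E[|X − Y| | Y = 1] = (89/108) / (1/4) = 89/27.

89/27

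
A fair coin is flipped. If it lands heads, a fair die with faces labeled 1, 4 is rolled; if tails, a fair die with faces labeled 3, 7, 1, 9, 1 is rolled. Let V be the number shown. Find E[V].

E[V | heads] = (1+4)/2 = 5/2.
E[V | tails] = (3+7+1+9+1)/5 = 21/5.
E[V] = (1/2)·(5/2) + (1/2)·(21/5) = 67/20.

67/20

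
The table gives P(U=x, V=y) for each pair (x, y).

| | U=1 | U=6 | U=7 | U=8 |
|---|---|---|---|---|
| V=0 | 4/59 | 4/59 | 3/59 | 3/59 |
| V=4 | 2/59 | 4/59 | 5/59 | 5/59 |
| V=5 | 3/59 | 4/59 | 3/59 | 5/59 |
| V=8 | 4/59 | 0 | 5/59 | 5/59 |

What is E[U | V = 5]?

88/15

P(V = 5) = 15/59.
Σ U·P over the event = 1·(3/59) + 6·(4/59) + 7·(3/59) + 8·(5/59) = 88/59.
E[U | V = 5] = (88/59) / (15/59) = 88/15.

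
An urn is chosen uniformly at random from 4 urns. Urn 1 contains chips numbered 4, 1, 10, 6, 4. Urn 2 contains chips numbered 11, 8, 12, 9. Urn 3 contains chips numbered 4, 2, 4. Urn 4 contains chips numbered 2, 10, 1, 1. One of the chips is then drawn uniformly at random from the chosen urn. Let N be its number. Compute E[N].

E[N | urn 1] = (4+1+10+6+4)/5 = 5.
E[N | urn 2] = (11+8+12+9)/4 = 10.
E[N | urn 3] = (4+2+4)/3 = 10/3.
E[N | urn 4] = (2+10+1+1)/4 = 7/2.
By the law of total expectation,
E[N] = (1/4)·(5) + (1/4)·(10) + (1/4)·(10/3) + (1/4)·(7/2) = 131/24.

131/24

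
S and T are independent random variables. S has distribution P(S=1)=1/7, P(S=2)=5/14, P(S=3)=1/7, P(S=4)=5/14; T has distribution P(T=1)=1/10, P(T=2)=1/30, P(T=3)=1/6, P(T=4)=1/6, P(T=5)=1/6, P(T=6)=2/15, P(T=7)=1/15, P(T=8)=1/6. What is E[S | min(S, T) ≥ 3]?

P(min(S, T) ≥ 3) = 13/30.
Summing S·P(x,y) over outcomes with min(S, T) ≥ 3 gives 169/105.
E[S | min(S, T) ≥ 3] = (169/105) / (13/30) = 26/7.

26/7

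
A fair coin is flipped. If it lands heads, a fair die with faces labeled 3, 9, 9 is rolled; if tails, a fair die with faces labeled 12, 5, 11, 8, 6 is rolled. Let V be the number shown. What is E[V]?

77/10

E[V | heads] = (3+9+9)/3 = 7.
E[V | tails] = (12+5+11+8+6)/5 = 42/5.
By the law of total expectation,
E[V] = (1/2)·(7) + (1/2)·(42/5) = 77/10.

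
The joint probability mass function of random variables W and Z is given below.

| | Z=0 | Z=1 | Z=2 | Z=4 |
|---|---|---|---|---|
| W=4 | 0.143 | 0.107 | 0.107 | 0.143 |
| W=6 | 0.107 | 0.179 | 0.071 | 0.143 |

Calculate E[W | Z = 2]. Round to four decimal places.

P(Z = 2) = 0.178.
Σ W·P over the event = 4·(0.107) + 6·(0.071) = 0.854.
E[W | Z = 2] = (0.854) / (0.178) = 4.7978.

4.7978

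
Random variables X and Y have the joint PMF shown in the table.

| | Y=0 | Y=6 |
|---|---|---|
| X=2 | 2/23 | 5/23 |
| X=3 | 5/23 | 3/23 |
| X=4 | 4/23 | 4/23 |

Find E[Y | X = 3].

P(X = 3) = 8/23.
Summing Y·P(X=x,Y=y) over the conditioning event gives 18/23.
E[Y | X = 3] = (18/23) / (8/23) = 9/4.

9/4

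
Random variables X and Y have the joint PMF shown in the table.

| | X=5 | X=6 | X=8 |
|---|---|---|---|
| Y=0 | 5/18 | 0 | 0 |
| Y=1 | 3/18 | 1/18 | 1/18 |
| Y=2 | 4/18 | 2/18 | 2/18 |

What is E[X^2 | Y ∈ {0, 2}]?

425/13

P(Y ∈ {0, 2}) = 13/18.
Σ X^2·P over the event = 25·(5/18) + 25·(4/18) + 36·(2/18) + 64·(2/18) = 425/18.
E[X^2 | Y ∈ {0, 2}] = (425/18) / (13/18) = 425/13.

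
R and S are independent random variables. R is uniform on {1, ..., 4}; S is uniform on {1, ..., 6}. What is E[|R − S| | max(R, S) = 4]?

12/7

Outcomes with max(R, S) = 4: (1,4), (2,4), (3,4), (4,1), (4,2), (4,3), (4,4), each with probability 1/24.
E[|R − S| | max(R, S) = 4] = (3 + 2 + 1 + 3 + 2 + 1 + 0) / 7 = 12/7.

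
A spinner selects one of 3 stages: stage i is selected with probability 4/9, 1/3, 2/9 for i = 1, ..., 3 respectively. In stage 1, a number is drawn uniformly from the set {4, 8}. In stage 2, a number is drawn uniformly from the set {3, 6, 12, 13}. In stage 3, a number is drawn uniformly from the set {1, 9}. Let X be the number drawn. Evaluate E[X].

E[X | stage 1] = (4+8)/2 = 6.
E[X | stage 2] = (3+6+12+13)/4 = 17/2.
E[X | stage 3] = (1+9)/2 = 5.
By the law of total expectation,
E[X] = (4/9)·(6) + (1/3)·(17/2) + (2/9)·(5) = 119/18.

119/18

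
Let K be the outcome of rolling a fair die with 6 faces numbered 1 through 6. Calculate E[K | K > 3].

5

Given K > 3, K is equally likely to be any of {4, 5, 6}.
E[K | K > 3] = (4 + 5 + 6) / 3 = 5.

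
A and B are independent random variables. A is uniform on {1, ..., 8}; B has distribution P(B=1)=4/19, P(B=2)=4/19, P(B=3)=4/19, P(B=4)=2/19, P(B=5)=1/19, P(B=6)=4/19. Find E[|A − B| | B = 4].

2

P(B = 4) = 2/19.
Summing |A−B|·P(x,y) over outcomes with B = 4 gives 4/19.
E[|A − B| | B = 4] = (4/19) / (2/19) = 2.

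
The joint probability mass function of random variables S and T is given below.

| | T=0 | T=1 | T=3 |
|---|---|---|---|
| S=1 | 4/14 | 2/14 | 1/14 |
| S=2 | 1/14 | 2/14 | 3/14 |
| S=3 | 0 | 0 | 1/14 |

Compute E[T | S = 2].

11/6

P(S = 2) = 3/7.
Σ T·P over the event = 0·(1/14) + 1·(2/14) + 3·(3/14) = 11/14.
E[T | S = 2] = (11/14) / (3/7) = 11/6.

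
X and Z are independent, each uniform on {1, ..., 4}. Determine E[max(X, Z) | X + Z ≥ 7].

Outcomes with X + Z ≥ 7: (3,4), (4,3), (4,4), each with probability 1/16.
E[max(X, Z) | X + Z ≥ 7] = (4 + 4 + 4) / 3 = 4.

4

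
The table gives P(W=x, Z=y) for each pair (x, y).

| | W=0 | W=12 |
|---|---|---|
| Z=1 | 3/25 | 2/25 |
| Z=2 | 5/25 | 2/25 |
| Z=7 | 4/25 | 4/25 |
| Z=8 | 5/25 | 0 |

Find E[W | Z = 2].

P(Z = 2) = 7/25.
Σ W·P over the event = 0·(5/25) + 12·(2/25) = 24/25.
E[W | Z = 2] = (24/25) / (7/25) = 24/7.

24/7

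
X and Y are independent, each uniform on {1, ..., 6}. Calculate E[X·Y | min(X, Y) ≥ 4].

25

P(min(X, Y) ≥ 4) = 1/4.
Summing XY·P(x,y) over outcomes with min(X, Y) ≥ 4 gives 25/4.
E[X·Y | min(X, Y) ≥ 4] = (25/4) / (1/4) = 25.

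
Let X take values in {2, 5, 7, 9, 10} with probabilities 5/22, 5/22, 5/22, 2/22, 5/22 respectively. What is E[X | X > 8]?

68/7

P(X > 8) = 7/22.
Σ over the event: 9·1/11 + 10·5/22 = 34/11.
E[X | X > 8] = (34/11) / (7/22) = 68/7.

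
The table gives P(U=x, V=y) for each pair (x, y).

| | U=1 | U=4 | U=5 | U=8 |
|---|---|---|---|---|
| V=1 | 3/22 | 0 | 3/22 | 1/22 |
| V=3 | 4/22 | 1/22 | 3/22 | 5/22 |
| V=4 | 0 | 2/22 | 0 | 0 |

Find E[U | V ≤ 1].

26/7

P(V ≤ 1) = 7/22.
Σ U·P over the event = 1·(3/22) + 5·(3/22) + 8·(1/22) = 13/11.
E[U | V ≤ 1] = (13/11) / (7/22) = 26/7.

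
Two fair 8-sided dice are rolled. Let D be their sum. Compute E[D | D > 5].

268/27

P(D > 5) = 27/32.
E[D | D > 5] = (67/8) / (27/32) = 268/27.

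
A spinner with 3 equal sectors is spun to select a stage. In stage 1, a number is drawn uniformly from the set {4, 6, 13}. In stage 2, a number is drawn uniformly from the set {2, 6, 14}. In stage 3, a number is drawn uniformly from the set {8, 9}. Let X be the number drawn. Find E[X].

47/6

E[X | stage 1] = (4+6+13)/3 = 23/3.
E[X | stage 2] = (2+6+14)/3 = 22/3.
E[X | stage 3] = (8+9)/2 = 17/2.
By the law of total expectation,
E[X] = (1/3)·(23/3) + (1/3)·(22/3) + (1/3)·(17/2) = 47/6.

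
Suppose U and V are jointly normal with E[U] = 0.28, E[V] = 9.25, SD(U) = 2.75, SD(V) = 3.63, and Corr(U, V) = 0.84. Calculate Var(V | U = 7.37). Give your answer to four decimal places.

3.8793

The conditional variance in a bivariate normal is σ_V²(1 − ρ²), independent of x.
Var(V | U=7.37) = (3.63)²·(1 − (0.84)²) = 13.1769·0.2944 = 3.8793.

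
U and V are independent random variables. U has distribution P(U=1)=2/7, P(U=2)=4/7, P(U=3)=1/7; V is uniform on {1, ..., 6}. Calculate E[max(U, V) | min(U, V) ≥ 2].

101/25

P(min(U, V) ≥ 2) = 25/42.
Summing max(U,V)·P(x,y) over outcomes with min(U, V) ≥ 2 gives 101/42.
E[max(U, V) | min(U, V) ≥ 2] = (101/42) / (25/42) = 101/25.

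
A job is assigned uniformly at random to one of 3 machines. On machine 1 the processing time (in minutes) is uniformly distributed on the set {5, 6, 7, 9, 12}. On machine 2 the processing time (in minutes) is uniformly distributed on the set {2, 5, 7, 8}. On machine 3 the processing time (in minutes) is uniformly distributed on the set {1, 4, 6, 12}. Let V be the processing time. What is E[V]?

E[V | machine 1] = (5+6+7+9+12)/5 = 39/5.
E[V | machine 2] = (2+5+7+8)/4 = 11/2.
E[V | machine 3] = (1+4+6+12)/4 = 23/4.
E[V] = (1/3)·(39/5) + (1/3)·(11/2) + (1/3)·(23/4) = 127/20.

127/20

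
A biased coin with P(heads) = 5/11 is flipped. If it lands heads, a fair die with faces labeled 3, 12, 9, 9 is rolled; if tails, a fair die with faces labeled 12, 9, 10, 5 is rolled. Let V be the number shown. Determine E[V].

E[V | heads] = (3+12+9+9)/4 = 33/4.
E[V | tails] = (12+9+10+5)/4 = 9.
E[V] = (5/11)·(33/4) + (6/11)·(9) = 381/44.

381/44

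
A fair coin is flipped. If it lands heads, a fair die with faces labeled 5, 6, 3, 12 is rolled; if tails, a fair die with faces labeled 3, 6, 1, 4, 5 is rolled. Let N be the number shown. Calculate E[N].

103/20

E[N | heads] = (5+6+3+12)/4 = 13/2.
E[N | tails] = (3+6+1+4+5)/5 = 19/5.
E[N] = (1/2)·(13/2) + (1/2)·(19/5) = 103/20.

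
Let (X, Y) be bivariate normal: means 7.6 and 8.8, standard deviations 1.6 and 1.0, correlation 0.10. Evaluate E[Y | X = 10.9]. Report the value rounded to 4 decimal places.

9.0063

The regression of Y on X has slope ρ·σ_Y/σ_X and passes through (μ_X, μ_Y).
E[Y | X=10.9] = 8.8 + (0.10)·(1.0/1.6)·(10.9 − (7.6)) = 8.8 + (0.0625)·(3.3) = 9.0063.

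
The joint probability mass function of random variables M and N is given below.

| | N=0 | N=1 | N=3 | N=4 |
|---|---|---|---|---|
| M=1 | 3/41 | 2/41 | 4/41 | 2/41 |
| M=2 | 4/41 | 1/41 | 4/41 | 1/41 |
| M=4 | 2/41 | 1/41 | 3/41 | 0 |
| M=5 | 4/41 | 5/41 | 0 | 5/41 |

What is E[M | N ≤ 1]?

P(N ≤ 1) = 22/41.
Σ M·P over the event = 1·(3/41) + 1·(2/41) + 2·(4/41) + 2·(1/41) + 4·(2/41) + 4·(1/41) + 5·(4/41) + 5·(5/41) = 72/41.
E[M | N ≤ 1] = (72/41) / (22/41) = 36/11.

36/11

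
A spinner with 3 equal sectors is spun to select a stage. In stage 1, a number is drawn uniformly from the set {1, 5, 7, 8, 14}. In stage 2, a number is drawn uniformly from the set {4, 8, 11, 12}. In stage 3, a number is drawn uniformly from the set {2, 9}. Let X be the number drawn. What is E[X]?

E[X | stage 1] = (1+5+7+8+14)/5 = 7.
E[X | stage 2] = (4+8+11+12)/4 = 35/4.
E[X | stage 3] = (2+9)/2 = 11/2.
By the law of total expectation,
E[X] = (1/3)·(7) + (1/3)·(35/4) + (1/3)·(11/2) = 85/12.

85/12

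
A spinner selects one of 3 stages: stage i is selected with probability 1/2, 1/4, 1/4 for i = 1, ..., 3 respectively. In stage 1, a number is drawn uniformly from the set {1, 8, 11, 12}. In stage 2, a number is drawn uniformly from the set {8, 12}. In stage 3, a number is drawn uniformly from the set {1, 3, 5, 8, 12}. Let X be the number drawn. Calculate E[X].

159/20

E[X | stage 1] = (1+8+11+12)/4 = 8.
E[X | stage 2] = (8+12)/2 = 10.
E[X | stage 3] = (1+3+5+8+12)/5 = 29/5.
By the law of total expectation,
E[X] = (1/2)·(8) + (1/4)·(10) + (1/4)·(29/5) = 159/20.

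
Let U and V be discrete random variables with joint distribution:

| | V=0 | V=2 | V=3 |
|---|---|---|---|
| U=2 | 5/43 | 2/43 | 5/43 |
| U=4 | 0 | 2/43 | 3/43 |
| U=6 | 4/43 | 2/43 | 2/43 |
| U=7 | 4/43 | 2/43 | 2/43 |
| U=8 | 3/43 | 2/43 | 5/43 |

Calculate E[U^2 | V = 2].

P(V = 2) = 10/43.
Summing U^2·P(U=x,V=y) over the conditioning event gives 338/43.
E[U^2 | V = 2] = (338/43) / (10/43) = 169/5.

169/5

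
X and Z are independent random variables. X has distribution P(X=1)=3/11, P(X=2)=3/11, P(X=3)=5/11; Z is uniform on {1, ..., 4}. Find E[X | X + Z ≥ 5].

5/2

P(X + Z ≥ 5) = 6/11.
Summing X·P(x,y) over outcomes with X + Z ≥ 5 gives 15/11.
E[X | X + Z ≥ 5] = (15/11) / (6/11) = 5/2.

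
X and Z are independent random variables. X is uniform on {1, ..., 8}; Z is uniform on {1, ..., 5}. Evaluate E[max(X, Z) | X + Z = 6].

21/5

Outcomes with X + Z = 6: (1,5), (2,4), (3,3), (4,2), (5,1), each with probability 1/40.
E[max(X, Z) | X + Z = 6] = (5 + 4 + 3 + 4 + 5) / 5 = 21/5.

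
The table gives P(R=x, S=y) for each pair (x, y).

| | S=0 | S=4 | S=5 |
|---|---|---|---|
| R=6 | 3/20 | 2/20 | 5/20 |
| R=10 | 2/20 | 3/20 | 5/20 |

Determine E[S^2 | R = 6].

157/10

P(R = 6) = 1/2.
Summing S^2·P(R=x,S=y) over the conditioning event gives 157/20.
E[S^2 | R = 6] = (157/20) / (1/2) = 157/10.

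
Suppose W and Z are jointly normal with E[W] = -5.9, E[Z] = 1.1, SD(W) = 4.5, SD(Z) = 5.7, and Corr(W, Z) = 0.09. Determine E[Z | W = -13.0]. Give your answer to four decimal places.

The regression of Z on W has slope ρ·σ_Z/σ_W and passes through (μ_W, μ_Z).
E[Z | W=-13.0] = 1.1 + (0.09)·(5.7/4.5)·(-13.0 − (-5.9)) = 1.1 + (0.114)·(-7.1) = 0.2906.

0.2906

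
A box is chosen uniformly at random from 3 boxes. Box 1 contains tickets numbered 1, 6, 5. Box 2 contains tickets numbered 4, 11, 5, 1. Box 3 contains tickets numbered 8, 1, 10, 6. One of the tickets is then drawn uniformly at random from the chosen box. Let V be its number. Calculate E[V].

E[V | box 1] = (1+6+5)/3 = 4.
E[V | box 2] = (4+11+5+1)/4 = 21/4.
E[V | box 3] = (8+1+10+6)/4 = 25/4.
E[V] = (1/3)·(4) + (1/3)·(21/4) + (1/3)·(25/4) = 31/6.

31/6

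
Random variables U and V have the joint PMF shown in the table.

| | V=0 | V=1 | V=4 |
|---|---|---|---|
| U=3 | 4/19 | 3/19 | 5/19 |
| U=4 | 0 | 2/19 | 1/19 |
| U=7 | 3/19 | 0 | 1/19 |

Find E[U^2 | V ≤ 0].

P(V ≤ 0) = 7/19.
Σ U^2·P over the event = 9·(4/19) + 49·(3/19) = 183/19.
E[U^2 | V ≤ 0] = (183/19) / (7/19) = 183/7.

183/7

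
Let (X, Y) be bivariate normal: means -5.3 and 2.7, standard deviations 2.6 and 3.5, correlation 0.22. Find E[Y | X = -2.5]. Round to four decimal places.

3.5292

E[Y | X=x] = μ_Y + ρ(σ_Y/σ_X)(x − μ_X) for jointly normal variables.
E[Y | X=-2.5] = 2.7 + (0.22)·(3.5/2.6)·(-2.5 − (-5.3)) = 2.7 + (0.29615)·(2.8) = 3.5292.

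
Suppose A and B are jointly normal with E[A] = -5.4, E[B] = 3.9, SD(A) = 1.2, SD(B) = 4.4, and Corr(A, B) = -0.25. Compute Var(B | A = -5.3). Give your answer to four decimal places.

18.1500

Var(B | A=x) = (1 − ρ²)·σ_B².
Var(B | A=-5.3) = (4.4)²·(1 − (-0.25)²) = 19.36·0.9375 = 18.1500.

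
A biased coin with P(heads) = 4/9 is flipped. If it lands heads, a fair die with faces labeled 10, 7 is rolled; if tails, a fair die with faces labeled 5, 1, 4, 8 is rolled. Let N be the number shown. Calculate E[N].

E[N | heads] = (10+7)/2 = 17/2.
E[N | tails] = (5+1+4+8)/4 = 9/2.
By the law of total expectation,
E[N] = (4/9)·(17/2) + (5/9)·(9/2) = 113/18.

113/18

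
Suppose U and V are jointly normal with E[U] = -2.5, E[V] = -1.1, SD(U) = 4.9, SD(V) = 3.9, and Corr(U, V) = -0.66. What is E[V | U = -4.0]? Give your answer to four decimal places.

-0.3120

The regression of V on U has slope ρ·σ_V/σ_U and passes through (μ_U, μ_V).
E[V | U=-4.0] = -1.1 + (-0.66)·(3.9/4.9)·(-4.0 − (-2.5)) = -1.1 + (-0.52531)·(-1.5) = -0.3120.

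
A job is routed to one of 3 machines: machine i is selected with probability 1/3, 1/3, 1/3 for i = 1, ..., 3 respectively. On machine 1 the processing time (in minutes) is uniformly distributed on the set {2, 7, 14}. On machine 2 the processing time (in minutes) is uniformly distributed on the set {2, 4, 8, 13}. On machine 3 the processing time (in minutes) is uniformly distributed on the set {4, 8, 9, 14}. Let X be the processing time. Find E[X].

139/18

E[X | machine 1] = (2+7+14)/3 = 23/3.
E[X | machine 2] = (2+4+8+13)/4 = 27/4.
E[X | machine 3] = (4+8+9+14)/4 = 35/4.
E[X] = (1/3)·(23/3) + (1/3)·(27/4) + (1/3)·(35/4) = 139/18.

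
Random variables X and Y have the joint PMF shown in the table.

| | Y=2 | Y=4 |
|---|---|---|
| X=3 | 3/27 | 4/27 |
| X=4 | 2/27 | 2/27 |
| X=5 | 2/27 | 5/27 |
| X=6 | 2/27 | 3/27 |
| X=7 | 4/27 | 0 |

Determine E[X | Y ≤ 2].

P(Y ≤ 2) = 13/27.
Summing X·P(X=x,Y=y) over the conditioning event gives 67/27.
E[X | Y ≤ 2] = (67/27) / (13/27) = 67/13.

67/13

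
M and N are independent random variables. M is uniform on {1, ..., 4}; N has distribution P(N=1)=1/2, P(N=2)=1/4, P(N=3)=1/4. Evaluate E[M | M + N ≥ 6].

11/3

P(M + N ≥ 6) = 3/16.
Summing M·P(x,y) over outcomes with M + N ≥ 6 gives 11/16.
E[M | M + N ≥ 6] = (11/16) / (3/16) = 11/3.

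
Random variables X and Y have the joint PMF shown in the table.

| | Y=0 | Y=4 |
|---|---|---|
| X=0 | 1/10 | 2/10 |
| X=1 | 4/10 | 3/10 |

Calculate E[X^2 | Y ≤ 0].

4/5

P(Y ≤ 0) = 1/2.
Σ X^2·P over the event = 0·(1/10) + 1·(4/10) = 2/5.
E[X^2 | Y ≤ 0] = (2/5) / (1/2) = 4/5.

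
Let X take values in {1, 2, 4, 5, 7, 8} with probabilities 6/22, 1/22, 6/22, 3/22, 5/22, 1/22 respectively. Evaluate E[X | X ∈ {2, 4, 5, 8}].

49/11

P(X ∈ {2, 4, 5, 8}) = 1/2.
Σ over the event: 2·1/22 + 4·3/11 + 5·3/22 + 8·1/22 = 49/22.
E[X | X ∈ {2, 4, 5, 8}] = (49/22) / (1/2) = 49/11.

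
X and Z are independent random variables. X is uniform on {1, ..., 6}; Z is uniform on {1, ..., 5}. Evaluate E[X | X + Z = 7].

Outcomes with X + Z = 7: (2,5), (3,4), (4,3), (5,2), (6,1), each with probability 1/30.
E[X | X + Z = 7] = (2 + 3 + 4 + 5 + 6) / 5 = 4.

4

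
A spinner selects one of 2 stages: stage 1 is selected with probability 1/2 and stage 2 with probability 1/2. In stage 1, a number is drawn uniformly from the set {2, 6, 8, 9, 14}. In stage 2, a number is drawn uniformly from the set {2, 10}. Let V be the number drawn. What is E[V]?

E[V | stage 1] = (2+6+8+9+14)/5 = 39/5.
E[V | stage 2] = (2+10)/2 = 6.
By the law of total expectation,
E[V] = (1/2)·(39/5) + (1/2)·(6) = 69/10.

69/10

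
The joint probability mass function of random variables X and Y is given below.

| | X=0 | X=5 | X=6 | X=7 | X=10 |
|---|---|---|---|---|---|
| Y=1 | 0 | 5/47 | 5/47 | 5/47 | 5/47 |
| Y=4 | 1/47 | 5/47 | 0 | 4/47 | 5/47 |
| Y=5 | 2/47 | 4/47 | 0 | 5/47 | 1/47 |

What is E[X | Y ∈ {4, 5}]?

56/9

P(Y ∈ {4, 5}) = 27/47.
Σ X·P over the event = 0·(1/47) + 0·(2/47) + 5·(5/47) + 5·(4/47) + 7·(4/47) + 7·(5/47) + 10·(5/47) + 10·(1/47) = 168/47.
E[X | Y ∈ {4, 5}] = (168/47) / (27/47) = 56/9.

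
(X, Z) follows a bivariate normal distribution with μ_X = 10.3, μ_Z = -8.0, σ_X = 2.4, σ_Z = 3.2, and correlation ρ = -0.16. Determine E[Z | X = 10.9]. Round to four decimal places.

-8.1280

The regression of Z on X has slope ρ·σ_Z/σ_X and passes through (μ_X, μ_Z).
E[Z | X=10.9] = -8.0 + (-0.16)·(3.2/2.4)·(10.9 − (10.3)) = -8.0 + (-0.21333)·(0.6) = -8.1280.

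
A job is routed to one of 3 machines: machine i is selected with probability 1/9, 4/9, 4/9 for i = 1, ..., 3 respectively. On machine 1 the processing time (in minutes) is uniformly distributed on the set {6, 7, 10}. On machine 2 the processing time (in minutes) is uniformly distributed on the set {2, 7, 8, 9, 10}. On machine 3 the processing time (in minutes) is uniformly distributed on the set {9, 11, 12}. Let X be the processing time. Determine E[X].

E[X | machine 1] = (6+7+10)/3 = 23/3.
E[X | machine 2] = (2+7+8+9+10)/5 = 36/5.
E[X | machine 3] = (9+11+12)/3 = 32/3.
E[X] = (1/9)·(23/3) + (4/9)·(36/5) + (4/9)·(32/3) = 1187/135.

1187/135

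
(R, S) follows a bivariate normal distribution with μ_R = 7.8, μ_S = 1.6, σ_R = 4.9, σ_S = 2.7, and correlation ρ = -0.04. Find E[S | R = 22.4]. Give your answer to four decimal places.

For a bivariate normal, E[S | R=x] = μ_S + ρ·(σ_S/σ_R)·(x − μ_R).
E[S | R=22.4] = 1.6 + (-0.04)·(2.7/4.9)·(22.4 − (7.8)) = 1.6 + (-0.022041)·(14.6) = 1.2782.

1.2782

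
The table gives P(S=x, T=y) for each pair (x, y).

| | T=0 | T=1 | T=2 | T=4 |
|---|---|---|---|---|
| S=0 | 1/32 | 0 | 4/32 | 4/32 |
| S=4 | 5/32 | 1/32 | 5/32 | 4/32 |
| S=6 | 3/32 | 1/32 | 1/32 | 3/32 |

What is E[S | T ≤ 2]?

74/21

P(T ≤ 2) = 21/32.
Σ S·P over the event = 0·(1/32) + 0·(4/32) + 4·(5/32) + 4·(1/32) + 4·(5/32) + 6·(3/32) + 6·(1/32) + 6·(1/32) = 37/16.
E[S | T ≤ 2] = (37/16) / (21/32) = 74/21.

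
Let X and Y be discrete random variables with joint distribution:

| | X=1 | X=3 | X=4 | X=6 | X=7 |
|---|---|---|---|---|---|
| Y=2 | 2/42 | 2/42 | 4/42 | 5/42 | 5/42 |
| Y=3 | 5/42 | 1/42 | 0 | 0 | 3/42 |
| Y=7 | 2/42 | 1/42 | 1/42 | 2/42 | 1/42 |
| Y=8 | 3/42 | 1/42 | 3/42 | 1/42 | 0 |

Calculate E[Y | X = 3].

22/5

P(X = 3) = 5/42.
Summing Y·P(X=x,Y=y) over the conditioning event gives 11/21.
E[Y | X = 3] = (11/21) / (5/42) = 22/5.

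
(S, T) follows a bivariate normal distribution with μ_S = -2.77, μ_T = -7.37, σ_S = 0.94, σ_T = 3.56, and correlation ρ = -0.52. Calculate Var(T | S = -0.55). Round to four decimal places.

Var(T | S=x) = (1 − ρ²)·σ_T².
Var(T | S=-0.55) = (3.56)²·(1 − (-0.52)²) = 12.6736·0.7296 = 9.2467.

9.2467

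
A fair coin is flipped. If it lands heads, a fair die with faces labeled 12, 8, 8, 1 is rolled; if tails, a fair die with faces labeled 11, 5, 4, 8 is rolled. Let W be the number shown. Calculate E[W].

57/8

E[W | heads] = (12+8+8+1)/4 = 29/4.
E[W | tails] = (11+5+4+8)/4 = 7.
By the law of total expectation,
E[W] = (1/2)·(29/4) + (1/2)·(7) = 57/8.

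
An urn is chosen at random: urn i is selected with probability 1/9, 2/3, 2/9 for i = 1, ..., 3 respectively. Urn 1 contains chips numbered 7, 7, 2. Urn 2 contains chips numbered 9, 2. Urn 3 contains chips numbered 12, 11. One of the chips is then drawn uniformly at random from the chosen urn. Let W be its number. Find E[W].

184/27

E[W | urn 1] = (7+7+2)/3 = 16/3.
E[W | urn 2] = (9+2)/2 = 11/2.
E[W | urn 3] = (12+11)/2 = 23/2.
E[W] = (1/9)·(16/3) + (2/3)·(11/2) + (2/9)·(23/2) = 184/27.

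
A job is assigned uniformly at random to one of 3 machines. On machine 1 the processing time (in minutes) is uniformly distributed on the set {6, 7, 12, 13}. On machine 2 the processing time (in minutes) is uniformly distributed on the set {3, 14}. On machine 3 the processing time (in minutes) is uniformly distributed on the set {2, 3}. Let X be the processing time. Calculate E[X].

E[X | machine 1] = (6+7+12+13)/4 = 19/2.
E[X | machine 2] = (3+14)/2 = 17/2.
E[X | machine 3] = (2+3)/2 = 5/2.
By the law of total expectation,
E[X] = (1/3)·(19/2) + (1/3)·(17/2) + (1/3)·(5/2) = 41/6.

41/6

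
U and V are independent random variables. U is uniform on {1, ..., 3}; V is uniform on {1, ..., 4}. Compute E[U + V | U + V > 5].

Outcomes with U + V > 5: (2,4), (3,3), (3,4), each with probability 1/12.
E[U + V | U + V > 5] = (6 + 6 + 7) / 3 = 19/3.

19/3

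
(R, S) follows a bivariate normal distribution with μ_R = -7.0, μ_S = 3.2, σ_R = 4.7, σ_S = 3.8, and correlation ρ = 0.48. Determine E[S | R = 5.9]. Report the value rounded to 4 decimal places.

8.2063

The regression of S on R has slope ρ·σ_S/σ_R and passes through (μ_R, μ_S).
E[S | R=5.9] = 3.2 + (0.48)·(3.8/4.7)·(5.9 − (-7.0)) = 3.2 + (0.388085)·(12.9) = 8.2063.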